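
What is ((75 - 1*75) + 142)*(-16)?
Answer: -2272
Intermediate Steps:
((75 - 1*75) + 142)*(-16) = ((75 - 75) + 142)*(-16) = (0 + 142)*(-16) = 142*(-16) = -2272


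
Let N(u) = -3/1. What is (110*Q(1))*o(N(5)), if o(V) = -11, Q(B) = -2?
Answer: 2420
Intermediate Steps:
N(u) = -3 (N(u) = -3*1 = -3)
(110*Q(1))*o(N(5)) = (110*(-2))*(-11) = -220*(-11) = 2420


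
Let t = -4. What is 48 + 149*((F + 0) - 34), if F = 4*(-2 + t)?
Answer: -8594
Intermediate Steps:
F = -24 (F = 4*(-2 - 4) = 4*(-6) = -24)
48 + 149*((F + 0) - 34) = 48 + 149*((-24 + 0) - 34) = 48 + 149*(-24 - 34) = 48 + 149*(-58) = 48 - 8642 = -8594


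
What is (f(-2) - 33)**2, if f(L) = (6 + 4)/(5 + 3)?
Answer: 16129/16 ≈ 1008.1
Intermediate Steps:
f(L) = 5/4 (f(L) = 10/8 = 10*(1/8) = 5/4)
(f(-2) - 33)**2 = (5/4 - 33)**2 = (-127/4)**2 = 16129/16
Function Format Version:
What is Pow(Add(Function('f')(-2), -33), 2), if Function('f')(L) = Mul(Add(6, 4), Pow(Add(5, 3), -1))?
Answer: Rational(16129, 16) ≈ 1008.1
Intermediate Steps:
Function('f')(L) = Rational(5, 4) (Function('f')(L) = Mul(10, Pow(8, -1)) = Mul(10, Rational(1, 8)) = Rational(5, 4))
Pow(Add(Function('f')(-2), -33), 2) = Pow(Add(Rational(5, 4), -33), 2) = Pow(Rational(-127, 4), 2) = Rational(16129, 16)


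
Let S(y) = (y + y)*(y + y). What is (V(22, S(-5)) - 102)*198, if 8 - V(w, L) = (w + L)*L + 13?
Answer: -2436786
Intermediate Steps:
S(y) = 4*y² (S(y) = (2*y)*(2*y) = 4*y²)
V(w, L) = -5 - L*(L + w) (V(w, L) = 8 - ((w + L)*L + 13) = 8 - ((L + w)*L + 13) = 8 - (L*(L + w) + 13) = 8 - (13 + L*(L + w)) = 8 + (-13 - L*(L + w)) = -5 - L*(L + w))
(V(22, S(-5)) - 102)*198 = ((-5 - (4*(-5)²)² - 1*4*(-5)²*22) - 102)*198 = ((-5 - (4*25)² - 1*4*25*22) - 102)*198 = ((-5 - 1*100² - 1*100*22) - 102)*198 = ((-5 - 1*10000 - 2200) - 102)*198 = ((-5 - 10000 - 2200) - 102)*198 = (-12205 - 102)*198 = -12307*198 = -2436786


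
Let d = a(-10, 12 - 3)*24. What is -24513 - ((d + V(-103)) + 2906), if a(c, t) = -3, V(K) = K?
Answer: -27244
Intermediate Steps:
d = -72 (d = -3*24 = -72)
-24513 - ((d + V(-103)) + 2906) = -24513 - ((-72 - 103) + 2906) = -24513 - (-175 + 2906) = -24513 - 1*2731 = -24513 - 2731 = -27244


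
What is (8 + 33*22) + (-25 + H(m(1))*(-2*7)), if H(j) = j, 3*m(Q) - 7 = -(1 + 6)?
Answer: 709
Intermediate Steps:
m(Q) = 0 (m(Q) = 7/3 + (-(1 + 6))/3 = 7/3 + (-1*7)/3 = 7/3 + (⅓)*(-7) = 7/3 - 7/3 = 0)
(8 + 33*22) + (-25 + H(m(1))*(-2*7)) = (8 + 33*22) + (-25 + 0*(-2*7)) = (8 + 726) + (-25 + 0*(-14)) = 734 + (-25 + 0) = 734 - 25 = 709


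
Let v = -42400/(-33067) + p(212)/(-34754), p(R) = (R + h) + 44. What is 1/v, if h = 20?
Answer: 574605259/732221554 ≈ 0.78474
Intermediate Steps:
p(R) = 64 + R (p(R) = (R + 20) + 44 = (20 + R) + 44 = 64 + R)
v = 732221554/574605259 (v = -42400/(-33067) + (64 + 212)/(-34754) = -42400*(-1/33067) + 276*(-1/34754) = 42400/33067 - 138/17377 = 732221554/574605259 ≈ 1.2743)
1/v = 1/(732221554/574605259) = 574605259/732221554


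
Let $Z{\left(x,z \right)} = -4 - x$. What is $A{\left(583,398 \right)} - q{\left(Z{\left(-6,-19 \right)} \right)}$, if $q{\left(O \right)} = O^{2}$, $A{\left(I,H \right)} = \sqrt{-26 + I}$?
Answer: $-4 + \sqrt{557} \approx 19.601$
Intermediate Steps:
$A{\left(583,398 \right)} - q{\left(Z{\left(-6,-19 \right)} \right)} = \sqrt{-26 + 583} - \left(-4 - -6\right)^{2} = \sqrt{557} - \left(-4 + 6\right)^{2} = \sqrt{557} - 2^{2} = \sqrt{557} - 4 = -4 + \sqrt{557}$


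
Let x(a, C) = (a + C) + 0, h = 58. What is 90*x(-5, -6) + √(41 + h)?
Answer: -990 + 3*√11 ≈ -980.05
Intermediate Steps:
x(a, C) = C + a (x(a, C) = (C + a) + 0 = C + a)
90*x(-5, -6) + √(41 + h) = 90*(-6 - 5) + √(41 + 58) = 90*(-11) + √99 = -990 + 3*√11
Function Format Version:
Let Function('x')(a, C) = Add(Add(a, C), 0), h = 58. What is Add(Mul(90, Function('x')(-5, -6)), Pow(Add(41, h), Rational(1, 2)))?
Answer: Add(-990, Mul(3, Pow(11, Rational(1, 2)))) ≈ -980.05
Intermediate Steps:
Function('x')(a, C) = Add(C, a) (Function('x')(a, C) = Add(Add(C, a), 0) = Add(C, a))
Add(Mul(90, Function('x')(-5, -6)), Pow(Add(41, h), Rational(1, 2))) = Add(Mul(90, Add(-6, -5)), Pow(Add(41, 58), Rational(1, 2))) = Add(Mul(90, -11), Pow(99, Rational(1, 2))) = Add(-990, Mul(3, Pow(11, Rational(1, 2))))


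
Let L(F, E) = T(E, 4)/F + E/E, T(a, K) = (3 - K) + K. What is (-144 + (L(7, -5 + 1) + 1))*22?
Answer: -21802/7 ≈ -3114.6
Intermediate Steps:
T(a, K) = 3
L(F, E) = 1 + 3/F (L(F, E) = 3/F + E/E = 3/F + 1 = 1 + 3/F)
(-144 + (L(7, -5 + 1) + 1))*22 = (-144 + ((3 + 7)/7 + 1))*22 = (-144 + ((⅐)*10 + 1))*22 = (-144 + (10/7 + 1))*22 = (-144 + 17/7)*22 = -991/7*22 = -21802/7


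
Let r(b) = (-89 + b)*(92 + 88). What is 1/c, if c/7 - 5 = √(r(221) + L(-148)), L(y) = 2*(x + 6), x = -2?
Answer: -5/166201 + 2*√5942/166201 ≈ 0.00089752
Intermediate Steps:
L(y) = 8 (L(y) = 2*(-2 + 6) = 2*4 = 8)
r(b) = -16020 + 180*b (r(b) = (-89 + b)*180 = -16020 + 180*b)
c = 35 + 14*√5942 (c = 35 + 7*√((-16020 + 180*221) + 8) = 35 + 7*√((-16020 + 39780) + 8) = 35 + 7*√(23760 + 8) = 35 + 7*√23768 = 35 + 7*(2*√5942) = 35 + 14*√5942 ≈ 1114.2)
1/c = 1/(35 + 14*√5942)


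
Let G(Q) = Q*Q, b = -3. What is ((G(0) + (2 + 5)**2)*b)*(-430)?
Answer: 63210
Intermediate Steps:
G(Q) = Q**2
((G(0) + (2 + 5)**2)*b)*(-430) = ((0**2 + (2 + 5)**2)*(-3))*(-430) = ((0 + 7**2)*(-3))*(-430) = ((0 + 49)*(-3))*(-430) = (49*(-3))*(-430) = -147*(-430) = 63210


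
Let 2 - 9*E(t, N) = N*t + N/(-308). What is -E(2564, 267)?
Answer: 210852221/2772 ≈ 76065.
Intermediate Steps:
E(t, N) = 2/9 + N/2772 - N*t/9 (E(t, N) = 2/9 - (N*t + N/(-308))/9 = 2/9 - (N*t + N*(-1/308))/9 = 2/9 - (N*t - N/308)/9 = 2/9 - (-N/308 + N*t)/9 = 2/9 + (N/2772 - N*t/9) = 2/9 + N/2772 - N*t/9)
-E(2564, 267) = -(2/9 + (1/2772)*267 - 1/9*267*2564) = -(2/9 + 89/924 - 228196/3) = -1*(-210852221/2772) = 210852221/2772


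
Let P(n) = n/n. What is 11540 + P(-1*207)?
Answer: 11541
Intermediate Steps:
P(n) = 1
11540 + P(-1*207) = 11540 + 1 = 11541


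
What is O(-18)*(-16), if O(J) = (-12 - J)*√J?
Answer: -288*I*√2 ≈ -407.29*I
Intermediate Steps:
O(J) = √J*(-12 - J)
O(-18)*(-16) = (√(-18)*(-12 - 1*(-18)))*(-16) = ((3*I*√2)*(-12 + 18))*(-16) = ((3*I*√2)*6)*(-16) = (18*I*√2)*(-16) = -288*I*√2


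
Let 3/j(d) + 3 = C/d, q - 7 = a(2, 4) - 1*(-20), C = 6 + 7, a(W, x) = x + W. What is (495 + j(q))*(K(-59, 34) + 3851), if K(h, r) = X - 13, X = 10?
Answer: 81714204/43 ≈ 1.9003e+6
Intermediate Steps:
K(h, r) = -3 (K(h, r) = 10 - 13 = -3)
a(W, x) = W + x
C = 13
q = 33 (q = 7 + ((2 + 4) - 1*(-20)) = 7 + (6 + 20) = 7 + 26 = 33)
j(d) = 3/(-3 + 13/d)
(495 + j(q))*(K(-59, 34) + 3851) = (495 - 3*33/(-13 + 3*33))*(-3 + 3851) = (495 - 3*33/(-13 + 99))*3848 = (495 - 3*33/86)*3848 = (495 - 3*33*1/86)*3848 = (495 - 99/86)*3848 = (42471/86)*3848 = 81714204/43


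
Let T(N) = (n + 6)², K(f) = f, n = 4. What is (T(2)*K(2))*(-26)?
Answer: -5200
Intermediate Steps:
T(N) = 100 (T(N) = (4 + 6)² = 10² = 100)
(T(2)*K(2))*(-26) = (100*2)*(-26) = 200*(-26) = -5200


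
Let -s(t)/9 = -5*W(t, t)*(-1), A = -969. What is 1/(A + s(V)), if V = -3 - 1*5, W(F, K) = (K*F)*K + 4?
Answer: 1/21891 ≈ 4.5681e-5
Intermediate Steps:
W(F, K) = 4 + F*K² (W(F, K) = (F*K)*K + 4 = F*K² + 4 = 4 + F*K²)
V = -8 (V = -3 - 5 = -8)
s(t) = -180 - 45*t³ (s(t) = -9*(-5*(4 + t*t²))*(-1) = -9*(-5*(4 + t³))*(-1) = -9*(-20 - 5*t³)*(-1) = -9*(20 + 5*t³) = -180 - 45*t³)
1/(A + s(V)) = 1/(-969 + (-180 - 45*(-8)³)) = 1/(-969 + (-180 - 45*(-512))) = 1/(-969 + (-180 + 23040)) = 1/(-969 + 22860) = 1/21891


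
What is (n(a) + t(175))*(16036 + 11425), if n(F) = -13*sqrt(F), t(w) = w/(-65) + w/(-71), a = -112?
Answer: -130714360/923 - 1427972*I*sqrt(7) ≈ -1.4162e+5 - 3.7781e+6*I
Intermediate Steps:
t(w) = -136*w/4615 (t(w) = w*(-1/65) + w*(-1/71) = -w/65 - w/71 = -136*w/4615)
(n(a) + t(175))*(16036 + 11425) = (-52*I*sqrt(7) - 136/4615*175)*(16036 + 11425) = (-52*I*sqrt(7) - 4760/923)*27461 = (-4760/923 - 52*I*sqrt(7))*27461 = -130714360/923 - 1427972*I*sqrt(7)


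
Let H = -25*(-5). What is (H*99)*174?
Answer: 2153250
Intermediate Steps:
H = 125
(H*99)*174 = (125*99)*174 = 12375*174 = 2153250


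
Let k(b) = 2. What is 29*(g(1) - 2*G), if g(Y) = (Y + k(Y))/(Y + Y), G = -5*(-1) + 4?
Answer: -957/2 ≈ -478.50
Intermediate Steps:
G = 9 (G = 5 + 4 = 9)
g(Y) = (2 + Y)/(2*Y) (g(Y) = (Y + 2)/(Y + Y) = (2 + Y)/((2*Y)) = (2 + Y)*(1/(2*Y)) = (2 + Y)/(2*Y))
29*(g(1) - 2*G) = 29*((½)*(2 + 1)/1 - 2*9) = 29*((½)*1*3 - 18) = 29*(3/2 - 18) = 29*(-33/2) = -957/2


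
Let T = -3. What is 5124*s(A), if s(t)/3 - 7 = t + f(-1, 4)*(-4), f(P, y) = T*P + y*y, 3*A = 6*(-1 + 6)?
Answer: -906948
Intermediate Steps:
A = 10 (A = (6*(-1 + 6))/3 = (6*5)/3 = (⅓)*30 = 10)
f(P, y) = y² - 3*P (f(P, y) = -3*P + y*y = -3*P + y² = y² - 3*P)
s(t) = -207 + 3*t (s(t) = 21 + 3*(t + (4² - 3*(-1))*(-4)) = 21 + 3*(t + (16 + 3)*(-4)) = 21 + 3*(t + 19*(-4)) = 21 + 3*(t - 76) = 21 + 3*(-76 + t) = 21 + (-228 + 3*t) = -207 + 3*t)
5124*s(A) = 5124*(-207 + 3*10) = 5124*(-207 + 30) = 5124*(-177) = -906948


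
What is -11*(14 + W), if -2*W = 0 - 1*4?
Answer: -176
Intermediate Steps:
W = 2 (W = -(0 - 1*4)/2 = -(0 - 4)/2 = -½*(-4) = 2)
-11*(14 + W) = -11*(14 + 2) = -11*16 = -176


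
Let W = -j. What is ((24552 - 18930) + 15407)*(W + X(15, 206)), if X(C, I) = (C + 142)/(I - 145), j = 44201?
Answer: -56696371016/61 ≈ -9.2945e+8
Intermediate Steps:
X(C, I) = (142 + C)/(-145 + I)
W = -44201 (W = -1*44201 = -44201)
((24552 - 18930) + 15407)*(W + X(15, 206)) = ((24552 - 18930) + 15407)*(-44201 + (142 + 15)/(-145 + 206)) = (5622 + 15407)*(-44201 + 157/61) = 21029*(-44201 + (1/61)*157) = 21029*(-44201 + 157/61) = 21029*(-2696104/61) = -56696371016/61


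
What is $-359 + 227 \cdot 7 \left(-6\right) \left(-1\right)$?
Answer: $9175$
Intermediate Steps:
$-359 + 227 \cdot 7 \left(-6\right) \left(-1\right) = -359 + 227 \left(\left(-42\right) \left(-1\right)\right) = -359 + 227 \cdot 42 = -359 + 9534 = 9175$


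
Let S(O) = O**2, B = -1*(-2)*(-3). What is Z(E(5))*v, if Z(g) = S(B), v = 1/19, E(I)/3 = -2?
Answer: 36/19 ≈ 1.8947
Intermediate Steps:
E(I) = -6 (E(I) = 3*(-2) = -6)
B = -6 (B = 2*(-3) = -6)
v = 1/19 (v = 1*(1/19) = 1/19 ≈ 0.052632)
Z(g) = 36 (Z(g) = (-6)**2 = 36)
Z(E(5))*v = 36*(1/19) = 36/19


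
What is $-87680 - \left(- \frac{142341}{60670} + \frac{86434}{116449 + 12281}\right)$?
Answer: $- \frac{13695440509637}{156200982} \approx -87678.0$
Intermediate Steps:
$-87680 - \left(- \frac{142341}{60670} + \frac{86434}{116449 + 12281}\right) = -87680 - \left(- \frac{142341}{60670} + \frac{86434}{128730}\right) = -87680 + \left(\left(-86434\right) \frac{1}{128730} + \frac{142341}{60670}\right) = -87680 + \left(- \frac{43217}{64365} + \frac{142341}{60670}\right) = -87680 + \frac{261592123}{156200982} = - \frac{13695440509637}{156200982}$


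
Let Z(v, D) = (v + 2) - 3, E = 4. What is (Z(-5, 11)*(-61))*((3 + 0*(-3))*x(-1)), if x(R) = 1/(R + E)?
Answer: 366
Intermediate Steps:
Z(v, D) = -1 + v (Z(v, D) = (2 + v) - 3 = -1 + v)
x(R) = 1/(4 + R) (x(R) = 1/(R + 4) = 1/(4 + R))
(Z(-5, 11)*(-61))*((3 + 0*(-3))*x(-1)) = ((-1 - 5)*(-61))*((3 + 0*(-3))/(4 - 1)) = (-6*(-61))*((3 + 0)/3) = 366*(3*(⅓)) = 366*1 = 366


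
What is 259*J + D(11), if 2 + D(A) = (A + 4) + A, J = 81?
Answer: 21003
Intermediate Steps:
D(A) = 2 + 2*A (D(A) = -2 + ((A + 4) + A) = -2 + ((4 + A) + A) = -2 + (4 + 2*A) = 2 + 2*A)
259*J + D(11) = 259*81 + (2 + 2*11) = 20979 + (2 + 22) = 20979 + 24 = 21003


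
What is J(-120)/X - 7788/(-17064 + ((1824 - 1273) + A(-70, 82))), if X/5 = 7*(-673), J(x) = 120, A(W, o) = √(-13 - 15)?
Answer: 85615083108/183513099581 + 15576*I*√7/272679197 ≈ 0.46653 + 0.00015113*I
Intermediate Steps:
A(W, o) = 2*I*√7 (A(W, o) = √(-28) = 2*I*√7)
X = -23555 (X = 5*(7*(-673)) = 5*(-4711) = -23555)
J(-120)/X - 7788/(-17064 + ((1824 - 1273) + A(-70, 82))) = 120/(-23555) - 7788/(-17064 + ((1824 - 1273) + 2*I*√7)) = 120*(-1/23555) - 7788/(-17064 + (551 + 2*I*√7)) = -24/4711 - 7788/(-16513 + 2*I*√7)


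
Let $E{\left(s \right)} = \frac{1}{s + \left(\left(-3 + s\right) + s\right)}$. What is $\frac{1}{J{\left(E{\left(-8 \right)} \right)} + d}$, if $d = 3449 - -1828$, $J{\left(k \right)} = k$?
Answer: $\frac{27}{142478} \approx 0.0001895$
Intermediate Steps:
$E{\left(s \right)} = \frac{1}{-3 + 3 s}$ ($E{\left(s \right)} = \frac{1}{s + \left(-3 + 2 s\right)} = \frac{1}{-3 + 3 s}$)
$d = 5277$ ($d = 3449 + 1828 = 5277$)
$\frac{1}{J{\left(E{\left(-8 \right)} \right)} + d} = \frac{1}{\frac{1}{3 \left(-1 - 8\right)} + 5277} = \frac{1}{\frac{1}{3 \left(-9\right)} + 5277} = \frac{1}{\frac{1}{3} \left(- \frac{1}{9}\right) + 5277} = \frac{1}{- \frac{1}{27} + 5277} = \frac{1}{\frac{142478}{27}} = \frac{27}{142478}$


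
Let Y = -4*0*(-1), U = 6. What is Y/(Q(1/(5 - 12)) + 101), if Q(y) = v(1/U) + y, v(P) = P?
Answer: 0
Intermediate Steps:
Q(y) = ⅙ + y (Q(y) = 1/6 + y = ⅙ + y)
Y = 0 (Y = 0*(-1) = 0)
Y/(Q(1/(5 - 12)) + 101) = 0/((⅙ + 1/(5 - 12)) + 101) = 0/((⅙ + 1/(-7)) + 101) = 0/((⅙ - ⅐) + 101) = 0/(1/42 + 101) = 0/(4243/42) = (42/4243)*0 = 0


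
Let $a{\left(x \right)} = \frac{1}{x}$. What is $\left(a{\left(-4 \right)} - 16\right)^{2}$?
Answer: $\frac{4225}{16} \approx 264.06$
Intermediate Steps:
$\left(a{\left(-4 \right)} - 16\right)^{2} = \left(\frac{1}{-4} - 16\right)^{2} = \left(- \frac{1}{4} + \left(-16 + 0\right)\right)^{2} = \left(- \frac{1}{4} - 16\right)^{2} = \left(- \frac{65}{4}\right)^{2} = \frac{4225}{16}$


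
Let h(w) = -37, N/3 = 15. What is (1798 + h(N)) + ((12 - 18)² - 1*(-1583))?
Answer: 3380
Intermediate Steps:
N = 45 (N = 3*15 = 45)
(1798 + h(N)) + ((12 - 18)² - 1*(-1583)) = (1798 - 37) + ((12 - 18)² - 1*(-1583)) = 1761 + ((-6)² + 1583) = 1761 + (36 + 1583) = 1761 + 1619 = 3380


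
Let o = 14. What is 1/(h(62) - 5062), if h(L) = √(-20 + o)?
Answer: -2531/12811925 - I*√6/25623850 ≈ -0.00019755 - 9.5594e-8*I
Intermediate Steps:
h(L) = I*√6 (h(L) = √(-20 + 14) = √(-6) = I*√6)
1/(h(62) - 5062) = 1/(I*√6 - 5062) = 1/(-5062 + I*√6)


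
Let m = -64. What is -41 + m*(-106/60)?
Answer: 1081/15 ≈ 72.067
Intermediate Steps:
-41 + m*(-106/60) = -41 - (-6784)/60 = -41 - 64*(-53/30) = -41 + 1696/15 = 1081/15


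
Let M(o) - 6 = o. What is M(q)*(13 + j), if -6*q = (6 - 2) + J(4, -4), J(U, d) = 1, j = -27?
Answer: -217/3 ≈ -72.333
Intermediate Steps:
q = -⅚ (q = -((6 - 2) + 1)/6 = -(4 + 1)/6 = -⅙*5 = -⅚ ≈ -0.83333)
M(o) = 6 + o
M(q)*(13 + j) = (6 - ⅚)*(13 - 27) = (31/6)*(-14) = -217/3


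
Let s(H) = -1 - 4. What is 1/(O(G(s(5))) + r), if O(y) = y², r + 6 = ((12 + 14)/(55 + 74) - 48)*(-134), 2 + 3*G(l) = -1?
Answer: 129/825599 ≈ 0.00015625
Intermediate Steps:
s(H) = -5
G(l) = -1 (G(l) = -⅔ + (⅓)*(-1) = -⅔ - ⅓ = -1)
r = 825470/129 (r = -6 + ((12 + 14)/(55 + 74) - 48)*(-134) = -6 + (26/129 - 48)*(-134) = -6 - 6166/129*(-134) = -6 + 826244/129 = 825470/129 ≈ 6399.0)
1/(O(G(s(5))) + r) = 1/((-1)² + 825470/129) = 1/(1 + 825470/129) = 1/(825599/129) = 129/825599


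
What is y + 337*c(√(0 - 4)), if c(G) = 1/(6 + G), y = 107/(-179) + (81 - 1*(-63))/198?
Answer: 1995759/39380 - 337*I/20 ≈ 50.68 - 16.85*I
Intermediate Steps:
y = 255/1969 (y = 107*(-1/179) + (81 + 63)*(1/198) = -107/179 + 144*(1/198) = -107/179 + 8/11 = 255/1969 ≈ 0.12951)
y + 337*c(√(0 - 4)) = 255/1969 + 337/(6 + √(0 - 4)) = 255/1969 + 337/(6 + √(-4)) = 255/1969 + 337/(6 + 2*I) = 255/1969 + 337*((6 - 2*I)/40) = 255/1969 + 337*(6 - 2*I)/40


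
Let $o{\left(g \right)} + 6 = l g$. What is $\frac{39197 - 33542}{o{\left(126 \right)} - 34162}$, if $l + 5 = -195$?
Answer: $- \frac{5655}{59368} \approx -0.095253$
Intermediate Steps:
$l = -200$ ($l = -5 - 195 = -200$)
$o{\left(g \right)} = -6 - 200 g$
$\frac{39197 - 33542}{o{\left(126 \right)} - 34162} = \frac{39197 - 33542}{\left(-6 - 25200\right) - 34162} = \frac{5655}{\left(-6 - 25200\right) - 34162} = \frac{5655}{-25206 - 34162} = \frac{5655}{-59368} = 5655 \left(- \frac{1}{59368}\right) = - \frac{5655}{59368}$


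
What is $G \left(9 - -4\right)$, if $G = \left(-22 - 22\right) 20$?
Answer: $-11440$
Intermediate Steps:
$G = -880$ ($G = \left(-44\right) 20 = -880$)
$G \left(9 - -4\right) = - 880 \left(9 - -4\right) = - 880 \left(9 + 4\right) = \left(-880\right) 13 = -11440$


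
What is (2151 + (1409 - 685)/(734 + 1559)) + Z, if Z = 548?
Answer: 6189531/2293 ≈ 2699.3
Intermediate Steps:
(2151 + (1409 - 685)/(734 + 1559)) + Z = (2151 + (1409 - 685)/(734 + 1559)) + 548 = (2151 + 724/2293) + 548 = 4932967/2293 + 548 = 6189531/2293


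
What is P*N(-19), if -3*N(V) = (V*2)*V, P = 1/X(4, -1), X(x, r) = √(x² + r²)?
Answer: -722*√17/51 ≈ -58.370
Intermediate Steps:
X(x, r) = √(r² + x²)
P = √17/17 (P = 1/(√((-1)² + 4²)) = 1/(√(1 + 16)) = 1/(√17) = √17/17 ≈ 0.24254)
N(V) = -2*V²/3 (N(V) = -V*2*V/3 = -2*V*V/3 = -2*V²/3)
P*N(-19) = (√17/17)*(-⅔*(-19)²) = (√17/17)*(-⅔*361) = (√17/17)*(-722/3) = -722*√17/51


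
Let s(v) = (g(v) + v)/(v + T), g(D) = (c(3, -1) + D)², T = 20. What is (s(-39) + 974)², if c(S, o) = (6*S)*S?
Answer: 335622400/361 ≈ 9.2970e+5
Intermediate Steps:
c(S, o) = 6*S²
g(D) = (54 + D)² (g(D) = (6*3² + D)² = (6*9 + D)² = (54 + D)²)
s(v) = (v + (54 + v)²)/(20 + v) (s(v) = ((54 + v)² + v)/(v + 20) = (v + (54 + v)²)/(20 + v))
(s(-39) + 974)² = ((-39 + (54 - 39)²)/(20 - 39) + 974)² = ((-39 + 15²)/(-19) + 974)² = (-(-39 + 225)/19 + 974)² = (-1/19*186 + 974)² = (-186/19 + 974)² = (18320/19)² = 335622400/361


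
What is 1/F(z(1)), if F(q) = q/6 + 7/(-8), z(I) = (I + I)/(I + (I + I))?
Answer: -72/55 ≈ -1.3091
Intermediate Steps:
z(I) = ⅔ (z(I) = (2*I)/(I + 2*I) = (2*I)/((3*I)) = (2*I)*(1/(3*I)) = ⅔)
F(q) = -7/8 + q/6 (F(q) = q*(⅙) + 7*(-⅛) = q/6 - 7/8 = -7/8 + q/6)
1/F(z(1)) = 1/(-7/8 + (⅙)*(⅔)) = 1/(-7/8 + ⅑) = 1/(-55/72) = -72/55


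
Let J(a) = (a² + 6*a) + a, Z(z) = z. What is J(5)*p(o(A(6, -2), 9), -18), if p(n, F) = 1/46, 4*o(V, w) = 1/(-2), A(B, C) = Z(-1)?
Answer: 30/23 ≈ 1.3043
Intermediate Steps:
A(B, C) = -1
o(V, w) = -⅛ (o(V, w) = (¼)/(-2) = (¼)*(-½) = -⅛)
J(a) = a² + 7*a
p(n, F) = 1/46
J(5)*p(o(A(6, -2), 9), -18) = (5*(7 + 5))*(1/46) = (5*12)*(1/46) = 60*(1/46) = 30/23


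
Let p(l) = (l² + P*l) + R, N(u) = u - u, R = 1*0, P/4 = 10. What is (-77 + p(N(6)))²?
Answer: 5929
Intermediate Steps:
P = 40 (P = 4*10 = 40)
R = 0
N(u) = 0
p(l) = l² + 40*l (p(l) = (l² + 40*l) + 0 = l² + 40*l)
(-77 + p(N(6)))² = (-77 + 0*(40 + 0))² = (-77 + 0*40)² = (-77 + 0)² = (-77)² = 5929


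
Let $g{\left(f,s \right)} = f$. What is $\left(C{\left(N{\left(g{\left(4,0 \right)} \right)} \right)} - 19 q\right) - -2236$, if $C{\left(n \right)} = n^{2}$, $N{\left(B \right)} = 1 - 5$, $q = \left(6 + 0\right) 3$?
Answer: $1910$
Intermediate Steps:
$q = 18$ ($q = 6 \cdot 3 = 18$)
$N{\left(B \right)} = -4$ ($N{\left(B \right)} = 1 - 5 = -4$)
$\left(C{\left(N{\left(g{\left(4,0 \right)} \right)} \right)} - 19 q\right) - -2236 = \left(\left(-4\right)^{2} - 342\right) - -2236 = \left(16 - 342\right) + 2236 = -326 + 2236 = 1910$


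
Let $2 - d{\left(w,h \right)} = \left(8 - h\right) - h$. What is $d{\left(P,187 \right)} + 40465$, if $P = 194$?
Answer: $40833$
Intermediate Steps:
$d{\left(w,h \right)} = -6 + 2 h$ ($d{\left(w,h \right)} = 2 - \left(\left(8 - h\right) - h\right) = 2 - \left(8 - 2 h\right) = 2 + \left(-8 + 2 h\right) = -6 + 2 h$)
$d{\left(P,187 \right)} + 40465 = \left(-6 + 2 \cdot 187\right) + 40465 = \left(-6 + 374\right) + 40465 = 368 + 40465 = 40833$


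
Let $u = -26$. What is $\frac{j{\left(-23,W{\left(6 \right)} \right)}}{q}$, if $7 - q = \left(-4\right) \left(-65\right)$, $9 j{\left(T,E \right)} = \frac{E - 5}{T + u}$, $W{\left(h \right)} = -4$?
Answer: $- \frac{1}{12397} \approx -8.0665 \cdot 10^{-5}$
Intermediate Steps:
$j{\left(T,E \right)} = \frac{-5 + E}{9 \left(-26 + T\right)}$ ($j{\left(T,E \right)} = \frac{\left(E - 5\right) \frac{1}{T - 26}}{9} = \frac{\left(-5 + E\right) \frac{1}{-26 + T}}{9} = \frac{\frac{1}{-26 + T} \left(-5 + E\right)}{9} = \frac{-5 + E}{9 \left(-26 + T\right)}$)
$q = -253$ ($q = 7 - \left(-4\right) \left(-65\right) = 7 - 260 = -253$)
$\frac{j{\left(-23,W{\left(6 \right)} \right)}}{q} = \frac{\frac{1}{9} \frac{1}{-26 - 23} \left(-5 - 4\right)}{-253} = \frac{1}{9} \frac{1}{-49} \left(-9\right) \left(- \frac{1}{253}\right) = \frac{1}{9} \left(- \frac{1}{49}\right) \left(-9\right) \left(- \frac{1}{253}\right) = \frac{1}{49} \left(- \frac{1}{253}\right) = - \frac{1}{12397}$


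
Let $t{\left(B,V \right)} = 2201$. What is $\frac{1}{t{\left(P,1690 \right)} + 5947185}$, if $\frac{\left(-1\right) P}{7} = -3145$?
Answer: $\frac{1}{5949386} \approx 1.6808 \cdot 10^{-7}$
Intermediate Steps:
$P = 22015$ ($P = \left(-7\right) \left(-3145\right) = 22015$)
$\frac{1}{t{\left(P,1690 \right)} + 5947185} = \frac{1}{2201 + 5947185} = \frac{1}{5949386}$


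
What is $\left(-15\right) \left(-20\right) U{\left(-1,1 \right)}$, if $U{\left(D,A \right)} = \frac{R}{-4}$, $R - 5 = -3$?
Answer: $-150$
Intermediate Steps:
$R = 2$ ($R = 5 - 3 = 2$)
$U{\left(D,A \right)} = - \frac{1}{2}$ ($U{\left(D,A \right)} = \frac{2}{-4} = 2 \left(- \frac{1}{4}\right) = - \frac{1}{2}$)
$\left(-15\right) \left(-20\right) U{\left(-1,1 \right)} = \left(-15\right) \left(-20\right) \left(- \frac{1}{2}\right) = 300 \left(- \frac{1}{2}\right) = -150$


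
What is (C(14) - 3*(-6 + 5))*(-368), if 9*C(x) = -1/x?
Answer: -69368/63 ≈ -1101.1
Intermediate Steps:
C(x) = -1/(9*x) (C(x) = (-1/x)/9 = -1/(9*x))
(C(14) - 3*(-6 + 5))*(-368) = (-1/9/14 - 3*(-6 + 5))*(-368) = (-1/9*1/14 - 3*(-1))*(-368) = (-1/126 + 3)*(-368) = (377/126)*(-368) = -69368/63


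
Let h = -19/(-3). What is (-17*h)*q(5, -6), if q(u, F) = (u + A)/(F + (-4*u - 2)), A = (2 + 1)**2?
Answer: 323/6 ≈ 53.833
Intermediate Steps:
h = 19/3 (h = -19*(-1/3) = 19/3 ≈ 6.3333)
A = 9 (A = 3**2 = 9)
q(u, F) = (9 + u)/(-2 + F - 4*u) (q(u, F) = (u + 9)/(F + (-4*u - 2)) = (9 + u)/(F + (-2 - 4*u)) = (9 + u)/(-2 + F - 4*u))
(-17*h)*q(5, -6) = (-17*19/3)*((-9 - 1*5)/(2 - 1*(-6) + 4*5)) = -323*(-9 - 5)/(3*(2 + 6 + 20)) = -323*(-14)/(3*28) = -323*(-14)/84 = -323/3*(-1/2) = 323/6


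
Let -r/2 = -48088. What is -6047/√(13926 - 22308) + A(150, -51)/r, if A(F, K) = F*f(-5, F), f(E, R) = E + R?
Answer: 10875/48088 + 6047*I*√8382/8382 ≈ 0.22615 + 66.049*I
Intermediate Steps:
r = 96176 (r = -2*(-48088) = 96176)
A(F, K) = F*(-5 + F)
-6047/√(13926 - 22308) + A(150, -51)/r = -6047/√(13926 - 22308) + (150*(-5 + 150))/96176 = -6047*(-I*√8382/8382) + (150*145)*(1/96176) = -6047*(-I*√8382/8382) + 21750*(1/96176) = -(-6047)*I*√8382/8382 + 10875/48088 = 6047*I*√8382/8382 + 10875/48088 = 10875/48088 + 6047*I*√8382/8382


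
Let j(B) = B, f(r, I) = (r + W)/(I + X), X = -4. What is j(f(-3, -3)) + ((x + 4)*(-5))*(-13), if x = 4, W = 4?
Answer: 3639/7 ≈ 519.86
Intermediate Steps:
f(r, I) = (4 + r)/(-4 + I) (f(r, I) = (r + 4)/(I - 4) = (4 + r)/(-4 + I))
j(f(-3, -3)) + ((x + 4)*(-5))*(-13) = (4 - 3)/(-4 - 3) + ((4 + 4)*(-5))*(-13) = 1/(-7) + (8*(-5))*(-13) = -1/7*1 - 40*(-13) = -1/7 + 520 = 3639/7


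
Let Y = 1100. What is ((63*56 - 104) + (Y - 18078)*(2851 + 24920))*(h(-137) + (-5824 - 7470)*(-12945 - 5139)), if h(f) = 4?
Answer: -113350926391341800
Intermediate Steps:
((63*56 - 104) + (Y - 18078)*(2851 + 24920))*(h(-137) + (-5824 - 7470)*(-12945 - 5139)) = ((63*56 - 104) + (1100 - 18078)*(2851 + 24920))*(4 + (-5824 - 7470)*(-12945 - 5139)) = ((3528 - 104) - 16978*27771)*(4 - 13294*(-18084)) = (3424 - 471496038)*(4 + 240408696) = -471492614*240408700 = -113350926391341800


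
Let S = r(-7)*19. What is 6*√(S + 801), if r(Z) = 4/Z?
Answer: 6*√38717/7 ≈ 168.66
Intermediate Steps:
S = -76/7 (S = (4/(-7))*19 = (4*(-⅐))*19 = -4/7*19 = -76/7 ≈ -10.857)
6*√(S + 801) = 6*√(-76/7 + 801) = 6*√(5531/7) = 6*(√38717/7) = 6*√38717/7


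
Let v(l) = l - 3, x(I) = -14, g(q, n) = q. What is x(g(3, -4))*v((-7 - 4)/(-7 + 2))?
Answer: 56/5 ≈ 11.200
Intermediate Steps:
v(l) = -3 + l
x(g(3, -4))*v((-7 - 4)/(-7 + 2)) = -14*(-3 + (-7 - 4)/(-7 + 2)) = -14*(-3 - 11/(-5)) = -14*(-3 - 11*(-⅕)) = -14*(-3 + 11/5) = -14*(-⅘) = 56/5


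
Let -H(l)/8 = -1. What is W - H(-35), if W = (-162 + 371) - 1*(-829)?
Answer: 1030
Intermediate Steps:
H(l) = 8 (H(l) = -8*(-1) = 8)
W = 1038 (W = 209 + 829 = 1038)
W - H(-35) = 1038 - 1*8 = 1038 - 8 = 1030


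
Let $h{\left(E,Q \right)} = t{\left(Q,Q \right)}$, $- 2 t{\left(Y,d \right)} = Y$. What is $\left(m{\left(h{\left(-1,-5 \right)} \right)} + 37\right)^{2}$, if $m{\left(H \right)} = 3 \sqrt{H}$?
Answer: $\frac{2783}{2} + 111 \sqrt{10} \approx 1742.5$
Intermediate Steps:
$t{\left(Y,d \right)} = - \frac{Y}{2}$
$h{\left(E,Q \right)} = - \frac{Q}{2}$
$\left(m{\left(h{\left(-1,-5 \right)} \right)} + 37\right)^{2} = \left(3 \sqrt{\left(- \frac{1}{2}\right) \left(-5\right)} + 37\right)^{2} = \left(3 \sqrt{\frac{5}{2}} + 37\right)^{2} = \left(3 \frac{\sqrt{10}}{2} + 37\right)^{2} = \left(\frac{3 \sqrt{10}}{2} + 37\right)^{2} = \left(37 + \frac{3 \sqrt{10}}{2}\right)^{2}$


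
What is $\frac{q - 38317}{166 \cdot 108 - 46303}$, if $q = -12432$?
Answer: $\frac{50749}{28375} \approx 1.7885$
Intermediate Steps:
$\frac{q - 38317}{166 \cdot 108 - 46303} = \frac{-12432 - 38317}{166 \cdot 108 - 46303} = - \frac{50749}{17928 - 46303} = - \frac{50749}{-28375} = \left(-50749\right) \left(- \frac{1}{28375}\right) = \frac{50749}{28375}$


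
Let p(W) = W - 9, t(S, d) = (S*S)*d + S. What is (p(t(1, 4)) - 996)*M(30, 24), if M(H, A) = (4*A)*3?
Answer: -288000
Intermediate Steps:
t(S, d) = S + d*S² (t(S, d) = S²*d + S = d*S² + S = S + d*S²)
M(H, A) = 12*A
p(W) = -9 + W
(p(t(1, 4)) - 996)*M(30, 24) = ((-9 + 1*(1 + 1*4)) - 996)*(12*24) = ((-9 + 1*(1 + 4)) - 996)*288 = ((-9 + 1*5) - 996)*288 = ((-9 + 5) - 996)*288 = (-4 - 996)*288 = -1000*288 = -288000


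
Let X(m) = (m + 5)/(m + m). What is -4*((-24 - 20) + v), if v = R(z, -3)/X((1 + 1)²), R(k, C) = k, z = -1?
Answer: 1616/9 ≈ 179.56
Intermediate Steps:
X(m) = (5 + m)/(2*m) (X(m) = (5 + m)/((2*m)) = (5 + m)*(1/(2*m)) = (5 + m)/(2*m))
v = -8/9 (v = -1/((5 + (1 + 1)²)/(2*((1 + 1)²))) = -1/((5 + 2²)/(2*(2²))) = -1/((½)*(5 + 4)/4) = -1/((½)*(¼)*9) = -1/9/8 = -1*8/9 = -8/9 ≈ -0.88889)
-4*((-24 - 20) + v) = -4*((-24 - 20) - 8/9) = -4*(-44 - 8/9) = -4*(-404/9) = 1616/9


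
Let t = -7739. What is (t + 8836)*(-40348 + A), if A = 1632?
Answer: -42471452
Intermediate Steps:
(t + 8836)*(-40348 + A) = (-7739 + 8836)*(-40348 + 1632) = 1097*(-38716) = -42471452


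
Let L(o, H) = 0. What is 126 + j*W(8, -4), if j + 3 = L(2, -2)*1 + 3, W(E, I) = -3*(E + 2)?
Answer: 126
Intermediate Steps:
W(E, I) = -6 - 3*E (W(E, I) = -3*(2 + E) = -6 - 3*E)
j = 0 (j = -3 + (0*1 + 3) = -3 + (0 + 3) = -3 + 3 = 0)
126 + j*W(8, -4) = 126 + 0*(-6 - 3*8) = 126 + 0*(-6 - 24) = 126 + 0*(-30) = 126 + 0 = 126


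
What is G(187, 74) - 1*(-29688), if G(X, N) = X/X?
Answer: 29689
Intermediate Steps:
G(X, N) = 1
G(187, 74) - 1*(-29688) = 1 - 1*(-29688) = 1 + 29688 = 29689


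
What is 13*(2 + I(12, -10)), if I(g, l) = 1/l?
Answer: 247/10 ≈ 24.700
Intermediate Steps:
13*(2 + I(12, -10)) = 13*(2 + 1/(-10)) = 13*(2 - 1/10) = 13*(19/10) = 247/10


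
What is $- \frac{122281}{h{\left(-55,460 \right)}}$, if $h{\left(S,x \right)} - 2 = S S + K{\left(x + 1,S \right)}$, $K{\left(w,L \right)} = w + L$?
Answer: $- \frac{122281}{3433} \approx -35.619$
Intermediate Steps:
$K{\left(w,L \right)} = L + w$
$h{\left(S,x \right)} = 3 + S + x + S^{2}$ ($h{\left(S,x \right)} = 2 + \left(S S + \left(S + \left(x + 1\right)\right)\right) = 2 + \left(S^{2} + \left(S + \left(1 + x\right)\right)\right) = 2 + \left(S^{2} + \left(1 + S + x\right)\right) = 2 + \left(1 + S + x + S^{2}\right) = 3 + S + x + S^{2}$)
$- \frac{122281}{h{\left(-55,460 \right)}} = - \frac{122281}{3 - 55 + 460 + \left(-55\right)^{2}} = - \frac{122281}{3 - 55 + 460 + 3025} = - \frac{122281}{3433}$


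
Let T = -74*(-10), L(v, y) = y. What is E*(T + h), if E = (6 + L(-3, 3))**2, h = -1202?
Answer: -37422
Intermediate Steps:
E = 81 (E = (6 + 3)**2 = 9**2 = 81)
T = 740
E*(T + h) = 81*(740 - 1202) = 81*(-462) = -37422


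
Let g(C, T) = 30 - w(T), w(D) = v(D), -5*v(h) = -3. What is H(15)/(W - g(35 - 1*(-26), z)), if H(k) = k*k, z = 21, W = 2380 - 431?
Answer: 1125/9598 ≈ 0.11721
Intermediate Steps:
v(h) = ⅗ (v(h) = -⅕*(-3) = ⅗)
W = 1949
w(D) = ⅗
g(C, T) = 147/5 (g(C, T) = 30 - 1*⅗ = 30 - ⅗ = 147/5)
H(k) = k²
H(15)/(W - g(35 - 1*(-26), z)) = 15²/(1949 - 1*147/5) = 225/(1949 - 147/5) = 225/(9598/5) = 225*(5/9598) = 1125/9598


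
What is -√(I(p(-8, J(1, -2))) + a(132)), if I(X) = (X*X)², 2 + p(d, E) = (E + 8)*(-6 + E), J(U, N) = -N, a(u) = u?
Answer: -2*√777957 ≈ -1764.0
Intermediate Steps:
p(d, E) = -2 + (-6 + E)*(8 + E) (p(d, E) = -2 + (E + 8)*(-6 + E) = -2 + (8 + E)*(-6 + E) = -2 + (-6 + E)*(8 + E))
I(X) = X⁴ (I(X) = (X²)² = X⁴)
-√(I(p(-8, J(1, -2))) + a(132)) = -√((-50 + (-1*(-2))² + 2*(-1*(-2)))⁴ + 132) = -√((-50 + 2² + 2*2)⁴ + 132) = -√((-50 + 4 + 4)⁴ + 132) = -√((-42)⁴ + 132) = -√(3111696 + 132) = -√3111828 = -2*√777957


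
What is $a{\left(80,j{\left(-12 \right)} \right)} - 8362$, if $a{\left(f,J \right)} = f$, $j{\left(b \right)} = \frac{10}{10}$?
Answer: $-8282$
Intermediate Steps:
$j{\left(b \right)} = 1$ ($j{\left(b \right)} = 10 \cdot \frac{1}{10} = 1$)
$a{\left(80,j{\left(-12 \right)} \right)} - 8362 = 80 - 8362 = -8282$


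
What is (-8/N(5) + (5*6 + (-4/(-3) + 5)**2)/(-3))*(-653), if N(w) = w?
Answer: 2201263/135 ≈ 16306.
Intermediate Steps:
(-8/N(5) + (5*6 + (-4/(-3) + 5)**2)/(-3))*(-653) = (-8/5 + (5*6 + (-4/(-3) + 5)**2)/(-3))*(-653) = (-8*1/5 + (30 + (-4*(-1/3) + 5)**2)*(-1/3))*(-653) = (-8/5 + (30 + (4/3 + 5)**2)*(-1/3))*(-653) = (-8/5 + (30 + (19/3)**2)*(-1/3))*(-653) = (-8/5 + (30 + 361/9)*(-1/3))*(-653) = (-8/5 + (631/9)*(-1/3))*(-653) = (-8/5 - 631/27)*(-653) = -3371/135*(-653) = 2201263/135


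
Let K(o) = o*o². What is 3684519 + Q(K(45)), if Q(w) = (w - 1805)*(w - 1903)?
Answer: 7972993559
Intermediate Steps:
K(o) = o³
Q(w) = (-1903 + w)*(-1805 + w) (Q(w) = (-1805 + w)*(-1903 + w) = (-1903 + w)*(-1805 + w))
3684519 + Q(K(45)) = 3684519 + (3434915 + (45³)² - 3708*45³) = 3684519 + (3434915 + 91125² - 3708*91125) = 3684519 + (3434915 + 8303765625 - 337891500) = 3684519 + 7969309040 = 7972993559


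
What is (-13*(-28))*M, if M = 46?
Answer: 16744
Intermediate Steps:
(-13*(-28))*M = -13*(-28)*46 = 364*46 = 16744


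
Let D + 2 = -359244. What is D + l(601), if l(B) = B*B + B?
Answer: 2556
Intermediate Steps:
D = -359246 (D = -2 - 359244 = -359246)
l(B) = B + B² (l(B) = B² + B = B + B²)
D + l(601) = -359246 + 601*(1 + 601) = -359246 + 601*602 = -359246 + 361802 = 2556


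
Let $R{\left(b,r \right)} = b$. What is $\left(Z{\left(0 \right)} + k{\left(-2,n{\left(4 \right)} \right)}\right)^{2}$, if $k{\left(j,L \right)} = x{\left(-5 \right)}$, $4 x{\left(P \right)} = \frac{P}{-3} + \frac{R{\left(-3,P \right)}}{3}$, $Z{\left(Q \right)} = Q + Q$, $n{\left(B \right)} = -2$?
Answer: $\frac{1}{36} \approx 0.027778$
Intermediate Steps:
$Z{\left(Q \right)} = 2 Q$
$x{\left(P \right)} = - \frac{1}{4} - \frac{P}{12}$ ($x{\left(P \right)} = \frac{\frac{P}{-3} - \frac{3}{3}}{4} = \frac{P \left(- \frac{1}{3}\right) - 1}{4} = \frac{- \frac{P}{3} - 1}{4} = \frac{-1 - \frac{P}{3}}{4} = - \frac{1}{4} - \frac{P}{12}$)
$k{\left(j,L \right)} = \frac{1}{6}$ ($k{\left(j,L \right)} = - \frac{1}{4} - - \frac{5}{12} = - \frac{1}{4} + \frac{5}{12} = \frac{1}{6}$)
$\left(Z{\left(0 \right)} + k{\left(-2,n{\left(4 \right)} \right)}\right)^{2} = \left(2 \cdot 0 + \frac{1}{6}\right)^{2} = \left(0 + \frac{1}{6}\right)^{2} = \left(\frac{1}{6}\right)^{2} = \frac{1}{36}$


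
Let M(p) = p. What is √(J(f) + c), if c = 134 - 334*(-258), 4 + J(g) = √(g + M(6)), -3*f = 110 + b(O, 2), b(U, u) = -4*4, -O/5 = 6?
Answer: √(776718 + 6*I*√57)/3 ≈ 293.77 + 0.0085665*I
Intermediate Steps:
O = -30 (O = -5*6 = -30)
b(U, u) = -16
f = -94/3 (f = -(110 - 16)/3 = -⅓*94 = -94/3 ≈ -31.333)
J(g) = -4 + √(6 + g) (J(g) = -4 + √(g + 6) = -4 + √(6 + g))
c = 86306 (c = 134 + 86172 = 86306)
√(J(f) + c) = √((-4 + √(6 - 94/3)) + 86306) = √((-4 + √(-76/3)) + 86306) = √((-4 + 2*I*√57/3) + 86306) = √(86302 + 2*I*√57/3)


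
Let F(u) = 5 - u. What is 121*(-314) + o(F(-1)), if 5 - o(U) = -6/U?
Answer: -37988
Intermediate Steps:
o(U) = 5 + 6/U (o(U) = 5 - (-6)/U = 5 + 6/U)
121*(-314) + o(F(-1)) = 121*(-314) + (5 + 6/(5 - 1*(-1))) = -37994 + (5 + 6/(5 + 1)) = -37994 + (5 + 6/6) = -37994 + (5 + 6*(1/6)) = -37994 + (5 + 1) = -37994 + 6 = -37988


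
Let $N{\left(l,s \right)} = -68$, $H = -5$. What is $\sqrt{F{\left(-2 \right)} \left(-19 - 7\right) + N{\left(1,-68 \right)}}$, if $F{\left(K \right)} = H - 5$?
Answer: $8 \sqrt{3} \approx 13.856$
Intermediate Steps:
$F{\left(K \right)} = -10$ ($F{\left(K \right)} = -5 - 5 = -10$)
$\sqrt{F{\left(-2 \right)} \left(-19 - 7\right) + N{\left(1,-68 \right)}} = \sqrt{- 10 \left(-19 - 7\right) - 68} = \sqrt{\left(-10\right) \left(-26\right) - 68} = \sqrt{260 - 68} = \sqrt{192} = 8 \sqrt{3}$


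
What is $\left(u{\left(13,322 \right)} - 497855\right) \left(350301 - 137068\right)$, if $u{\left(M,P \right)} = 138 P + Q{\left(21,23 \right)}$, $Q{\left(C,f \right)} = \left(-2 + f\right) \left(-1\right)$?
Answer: $-96688371520$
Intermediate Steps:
$Q{\left(C,f \right)} = 2 - f$
$u{\left(M,P \right)} = -21 + 138 P$ ($u{\left(M,P \right)} = 138 P + \left(2 - 23\right) = 138 P - 21 = -21 + 138 P$)
$\left(u{\left(13,322 \right)} - 497855\right) \left(350301 - 137068\right) = \left(\left(-21 + 138 \cdot 322\right) - 497855\right) \left(350301 - 137068\right) = \left(\left(-21 + 44436\right) - 497855\right) 213233 = \left(44415 - 497855\right) 213233 = \left(-453440\right) 213233 = -96688371520$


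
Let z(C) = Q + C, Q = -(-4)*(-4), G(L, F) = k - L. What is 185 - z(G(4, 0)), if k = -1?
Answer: 206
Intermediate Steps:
G(L, F) = -1 - L
Q = -16 (Q = -4*4 = -16)
z(C) = -16 + C
185 - z(G(4, 0)) = 185 - (-16 + (-1 - 1*4)) = 185 - (-16 + (-1 - 4)) = 185 - (-16 - 5) = 185 - 1*(-21) = 185 + 21 = 206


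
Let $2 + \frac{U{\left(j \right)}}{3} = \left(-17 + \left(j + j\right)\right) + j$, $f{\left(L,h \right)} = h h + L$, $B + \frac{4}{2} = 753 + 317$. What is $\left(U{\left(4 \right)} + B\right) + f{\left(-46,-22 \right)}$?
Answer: $1485$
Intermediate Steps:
$B = 1068$ ($B = -2 + \left(753 + 317\right) = -2 + 1070 = 1068$)
$f{\left(L,h \right)} = L + h^{2}$ ($f{\left(L,h \right)} = h^{2} + L = L + h^{2}$)
$U{\left(j \right)} = -57 + 9 j$ ($U{\left(j \right)} = -6 + 3 \left(\left(-17 + \left(j + j\right)\right) + j\right) = -6 + 3 \left(\left(-17 + 2 j\right) + j\right) = -6 + 3 \left(-17 + 3 j\right) = -6 + \left(-51 + 9 j\right) = -57 + 9 j$)
$\left(U{\left(4 \right)} + B\right) + f{\left(-46,-22 \right)} = \left(\left(-57 + 9 \cdot 4\right) + 1068\right) - \left(46 - \left(-22\right)^{2}\right) = \left(\left(-57 + 36\right) + 1068\right) + \left(-46 + 484\right) = \left(-21 + 1068\right) + 438 = 1047 + 438 = 1485$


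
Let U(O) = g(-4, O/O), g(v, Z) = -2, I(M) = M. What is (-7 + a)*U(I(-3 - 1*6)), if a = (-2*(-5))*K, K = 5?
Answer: -86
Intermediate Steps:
U(O) = -2
a = 50 (a = -2*(-5)*5 = 10*5 = 50)
(-7 + a)*U(I(-3 - 1*6)) = (-7 + 50)*(-2) = 43*(-2) = -86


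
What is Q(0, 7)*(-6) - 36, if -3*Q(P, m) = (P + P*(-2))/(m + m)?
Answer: -36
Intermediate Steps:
Q(P, m) = P/(6*m) (Q(P, m) = -(P + P*(-2))/(3*(m + m)) = -(P - 2*P)/(3*(2*m)) = -(-P)*1/(2*m)/3 = -(-1)*P/(6*m) = P/(6*m))
Q(0, 7)*(-6) - 36 = ((1/6)*0/7)*(-6) - 36 = ((1/6)*0*(1/7))*(-6) - 36 = 0*(-6) - 36 = 0 - 36 = -36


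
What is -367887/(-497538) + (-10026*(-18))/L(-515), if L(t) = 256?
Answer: 3745161119/5307072 ≈ 705.69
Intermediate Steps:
-367887/(-497538) + (-10026*(-18))/L(-515) = -367887/(-497538) - 10026*(-18)/256 = -367887*(-1/497538) + 180468*(1/256) = 122629/165846 + 45117/64 = 3745161119/5307072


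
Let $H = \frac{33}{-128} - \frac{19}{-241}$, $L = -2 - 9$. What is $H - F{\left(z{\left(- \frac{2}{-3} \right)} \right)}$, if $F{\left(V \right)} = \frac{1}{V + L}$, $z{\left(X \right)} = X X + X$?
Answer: $- \frac{213737}{2745472} \approx -0.077851$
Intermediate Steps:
$L = -11$
$z{\left(X \right)} = X + X^{2}$ ($z{\left(X \right)} = X^{2} + X = X + X^{2}$)
$H = - \frac{5521}{30848}$ ($H = 33 \left(- \frac{1}{128}\right) - - \frac{19}{241} = - \frac{33}{128} + \frac{19}{241} = - \frac{5521}{30848} \approx -0.17897$)
$F{\left(V \right)} = \frac{1}{-11 + V}$ ($F{\left(V \right)} = \frac{1}{V - 11} = \frac{1}{-11 + V}$)
$H - F{\left(z{\left(- \frac{2}{-3} \right)} \right)} = - \frac{5521}{30848} - \frac{1}{-11 + - \frac{2}{-3} \left(1 - \frac{2}{-3}\right)} = - \frac{5521}{30848} - \frac{1}{-11 + \left(-2\right) \left(- \frac{1}{3}\right) \left(1 - - \frac{2}{3}\right)} = - \frac{5521}{30848} - \frac{1}{-11 + \frac{2 \left(1 + \frac{2}{3}\right)}{3}} = - \frac{5521}{30848} - \frac{1}{-11 + \frac{2}{3} \cdot \frac{5}{3}} = - \frac{5521}{30848} - \frac{1}{-11 + \frac{10}{9}} = - \frac{5521}{30848} - \frac{1}{- \frac{89}{9}} = - \frac{5521}{30848} - - \frac{9}{89} = - \frac{5521}{30848} + \frac{9}{89} = - \frac{213737}{2745472}$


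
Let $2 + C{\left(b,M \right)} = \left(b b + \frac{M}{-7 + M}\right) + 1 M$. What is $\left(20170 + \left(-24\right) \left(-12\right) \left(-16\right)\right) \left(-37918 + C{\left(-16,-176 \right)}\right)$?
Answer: $- \frac{107759753728}{183} \approx -5.8885 \cdot 10^{8}$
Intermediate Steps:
$C{\left(b,M \right)} = -2 + M + b^{2} + \frac{M}{-7 + M}$ ($C{\left(b,M \right)} = -2 + \left(\left(b b + \frac{M}{-7 + M}\right) + 1 M\right) = -2 + \left(\left(b^{2} + \frac{M}{-7 + M}\right) + M\right) = -2 + \left(M + b^{2} + \frac{M}{-7 + M}\right) = -2 + M + b^{2} + \frac{M}{-7 + M}$)
$\left(20170 + \left(-24\right) \left(-12\right) \left(-16\right)\right) \left(-37918 + C{\left(-16,-176 \right)}\right) = \left(20170 + \left(-24\right) \left(-12\right) \left(-16\right)\right) \left(-37918 + \frac{14 + \left(-176\right)^{2} - -1408 - 7 \left(-16\right)^{2} - 176 \left(-16\right)^{2}}{-7 - 176}\right) = \left(20170 + 288 \left(-16\right)\right) \left(-37918 + \frac{14 + 30976 + 1408 - 1792 - 45056}{-183}\right) = \left(20170 - 4608\right) \left(-37918 - \frac{14 + 30976 + 1408 - 1792 - 45056}{183}\right) = 15562 \left(-37918 - - \frac{14450}{183}\right) = 15562 \left(-37918 + \frac{14450}{183}\right) = 15562 \left(- \frac{6924544}{183}\right) = - \frac{107759753728}{183}$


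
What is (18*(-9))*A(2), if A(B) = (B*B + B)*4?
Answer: -3888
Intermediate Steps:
A(B) = 4*B + 4*B² (A(B) = (B² + B)*4 = (B + B²)*4 = 4*B + 4*B²)
(18*(-9))*A(2) = (18*(-9))*(4*2*(1 + 2)) = -648*2*3 = -162*24 = -3888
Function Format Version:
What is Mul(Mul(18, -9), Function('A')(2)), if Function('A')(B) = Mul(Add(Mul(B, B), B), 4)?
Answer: -3888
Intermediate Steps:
Function('A')(B) = Add(Mul(4, B), Mul(4, Pow(B, 2))) (Function('A')(B) = Mul(Add(Pow(B, 2), B), 4) = Mul(Add(B, Pow(B, 2)), 4) = Add(Mul(4, B), Mul(4, Pow(B, 2))))
Mul(Mul(18, -9), Function('A')(2)) = Mul(Mul(18, -9), Mul(4, 2, Add(1, 2))) = Mul(-162, Mul(4, 2, 3)) = Mul(-162, 24) = -3888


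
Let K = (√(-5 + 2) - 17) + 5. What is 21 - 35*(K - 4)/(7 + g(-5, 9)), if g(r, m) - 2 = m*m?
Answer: 245/9 - 7*I*√3/18 ≈ 27.222 - 0.67358*I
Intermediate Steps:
g(r, m) = 2 + m² (g(r, m) = 2 + m*m = 2 + m²)
K = -12 + I*√3 (K = (√(-3) - 17) + 5 = (I*√3 - 17) + 5 = (-17 + I*√3) + 5 = -12 + I*√3 ≈ -12.0 + 1.732*I)
21 - 35*(K - 4)/(7 + g(-5, 9)) = 21 - 35*((-12 + I*√3) - 4)/(7 + (2 + 9²)) = 21 - 35*(-16 + I*√3)/(7 + (2 + 81)) = 21 - 35*(-16 + I*√3)/(7 + 83) = 21 - 35*(-16 + I*√3)/90 = 21 - 35*(-8/45 + I*√3/90) = 21 + (56/9 - 7*I*√3/18) = 245/9 - 7*I*√3/18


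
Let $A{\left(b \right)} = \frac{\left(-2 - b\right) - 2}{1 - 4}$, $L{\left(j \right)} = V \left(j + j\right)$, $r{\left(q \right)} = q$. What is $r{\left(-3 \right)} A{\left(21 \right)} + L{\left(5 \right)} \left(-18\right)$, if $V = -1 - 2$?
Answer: $515$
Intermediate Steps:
$V = -3$
$L{\left(j \right)} = - 6 j$ ($L{\left(j \right)} = - 3 \left(j + j\right) = - 3 \cdot 2 j = - 6 j$)
$A{\left(b \right)} = \frac{4}{3} + \frac{b}{3}$ ($A{\left(b \right)} = \frac{-4 - b}{-3} = \left(-4 - b\right) \left(- \frac{1}{3}\right) = \frac{4}{3} + \frac{b}{3}$)
$r{\left(-3 \right)} A{\left(21 \right)} + L{\left(5 \right)} \left(-18\right) = - 3 \left(\frac{4}{3} + \frac{1}{3} \cdot 21\right) + \left(-6\right) 5 \left(-18\right) = - 3 \left(\frac{4}{3} + 7\right) - -540 = \left(-3\right) \frac{25}{3} + 540 = -25 + 540 = 515$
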